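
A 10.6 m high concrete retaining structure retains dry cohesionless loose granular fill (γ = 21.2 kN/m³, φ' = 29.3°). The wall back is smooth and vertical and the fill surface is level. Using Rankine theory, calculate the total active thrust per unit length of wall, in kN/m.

408 kN/m

K_a = tan²(45° − φ/2) = 0.3428.
P_a = ½ K_a γ H² = 0.5 × 0.3428 × 21.2 × 10.6² = 408.3 kN/m.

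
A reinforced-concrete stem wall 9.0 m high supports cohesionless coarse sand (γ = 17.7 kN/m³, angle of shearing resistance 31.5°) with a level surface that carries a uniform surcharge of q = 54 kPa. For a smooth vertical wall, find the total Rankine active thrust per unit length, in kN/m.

377 kN/m

K_a = tan²(45° − φ/2) = 0.3136.
Soil triangle: ½ K_a γ H² = 0.5×0.3136×17.7×9.0² = 224.8 kN/m.
Surcharge rectangle: K_a q H = 0.3136×54×9.0 = 152.4 kN/m.
Total = 224.8 + 152.4 = 377.3 kN/m.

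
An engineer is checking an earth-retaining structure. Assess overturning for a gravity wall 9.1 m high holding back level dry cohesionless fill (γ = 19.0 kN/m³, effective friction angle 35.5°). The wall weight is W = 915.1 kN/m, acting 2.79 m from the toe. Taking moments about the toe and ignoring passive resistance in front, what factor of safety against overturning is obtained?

K_a = tan²(45° − 35.5°/2) = 0.2653.
P_a = ½K_aγH² = 0.5×0.2653×19.0×9.1² = 208.7 kN/m, acting at H/3 = 3.033 m above the base.
Overturning moment M_o = P_a × H/3 = 208.7 × 3.033 = 633.0.
Resisting moment M_r = W × 2.79 = 915.1 × 2.79 = 2553.
FS_overturning = M_r/M_o = 2553/633.0 = 4.033.

4.03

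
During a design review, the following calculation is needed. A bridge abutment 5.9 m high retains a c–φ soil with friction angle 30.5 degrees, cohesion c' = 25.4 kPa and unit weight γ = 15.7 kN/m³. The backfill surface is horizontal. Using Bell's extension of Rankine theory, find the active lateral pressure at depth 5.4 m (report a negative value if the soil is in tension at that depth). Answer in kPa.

-1.34 kPa

K_a = (1 − sin φ)/(1 + sin φ) = 0.3267.
σ_a = K_a γ z − 2c√K_a = 0.3267×15.7×5.4 − 2×25.4×0.5715 = -1.340 kPa.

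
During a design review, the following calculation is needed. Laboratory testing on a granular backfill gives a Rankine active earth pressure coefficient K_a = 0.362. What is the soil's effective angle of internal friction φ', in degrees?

27.9°

K_a = tan²(45° − φ/2) ⇒ 45° − φ/2 = arctan(√0.362) = 31.03°.
φ = 2(45° − 31.03°) = 27.93°.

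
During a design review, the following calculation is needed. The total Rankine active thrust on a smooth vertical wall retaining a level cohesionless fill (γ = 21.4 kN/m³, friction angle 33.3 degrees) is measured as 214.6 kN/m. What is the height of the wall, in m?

K_a = 0.2911. P_a = ½ K_a γ H² ⇒ H = √(2P_a/(K_a γ)).
H = √(2×214.6/(0.2911×21.4)) = 8.300 m.

8.30 m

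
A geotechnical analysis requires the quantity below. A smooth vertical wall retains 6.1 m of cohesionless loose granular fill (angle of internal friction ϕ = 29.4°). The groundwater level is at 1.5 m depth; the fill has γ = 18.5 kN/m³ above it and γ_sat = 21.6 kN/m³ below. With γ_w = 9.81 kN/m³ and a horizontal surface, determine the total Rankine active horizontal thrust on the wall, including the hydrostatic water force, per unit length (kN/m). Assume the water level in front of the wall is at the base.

K_a = tan²(45° − φ/2) = 0.3415.
γ' = 21.6 − 9.81 = 11.79 kN/m³. Depth below WT = 4.6 m.
σ'_h at WT = K_a γ d_w = 9.476 kPa; at base = 9.476 + K_a γ' × 4.6 = 27.99 kPa.
P₁ (0–1.5 m) = ½×9.476×1.5 = 7.107. P₂ (1.5–6.1 m) = ½(9.476+27.99)×4.6 = 86.18.
P_w = ½ γ_w h₂² = 0.5×9.81×4.6² = 103.8. Total = 7.107+86.18+103.8 = 197.1 kN/m.

197 kN/m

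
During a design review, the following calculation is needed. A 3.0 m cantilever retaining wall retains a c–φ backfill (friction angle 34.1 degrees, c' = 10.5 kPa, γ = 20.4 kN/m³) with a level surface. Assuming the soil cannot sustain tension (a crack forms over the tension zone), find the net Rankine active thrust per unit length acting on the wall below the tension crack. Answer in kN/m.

3.23 kN/m

K_a = 0.2815; √K_a = 0.5306.
Tension-crack depth z_c = 2c/(γ√K_a) = 2×10.5/(20.4×0.5306) = 1.940 m.
σ_a at base = K_a γ H − 2c√K_a = 0.2815×20.4×3.0 − 2×10.5×0.5306 = 6.087 kPa.
P_a = ½ × 6.087 × (H − z_c) = 0.5×6.087×1.060 = 3.226 kN/m.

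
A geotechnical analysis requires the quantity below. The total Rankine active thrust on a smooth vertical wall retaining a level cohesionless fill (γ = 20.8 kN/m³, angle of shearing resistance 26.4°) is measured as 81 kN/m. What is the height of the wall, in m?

4.50 m

K_a = 0.3844. P_a = ½ K_a γ H² ⇒ H = √(2P_a/(K_a γ)).
H = √(2×81/(0.3844×20.8)) = 4.501 m.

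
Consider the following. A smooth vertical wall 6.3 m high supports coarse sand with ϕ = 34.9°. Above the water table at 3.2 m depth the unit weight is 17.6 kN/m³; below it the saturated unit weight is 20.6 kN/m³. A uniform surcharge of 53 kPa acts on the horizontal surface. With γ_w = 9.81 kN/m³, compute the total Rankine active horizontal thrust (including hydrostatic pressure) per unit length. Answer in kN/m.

K_a = tan²(45° − φ/2) = 0.2721.
γ' = 20.6 − 9.81 = 10.79 kN/m³. h₂ = H − d_w = 3.1 m.
σ'_h: at surface K_a·q = 14.42; at WT K_a(q+γd_w) = 29.75; at base K_a(q+γd_w+γ'h₂) = 38.85 kPa.
P₁ = ½(14.42+29.75)×3.2 = 70.68; P₂ = ½(29.75+38.85)×3.1 = 106.3; P_w = ½γ_w h₂² = 47.14.
Total = 70.68+106.3+47.14 = 224.2 kN/m.

224 kN/m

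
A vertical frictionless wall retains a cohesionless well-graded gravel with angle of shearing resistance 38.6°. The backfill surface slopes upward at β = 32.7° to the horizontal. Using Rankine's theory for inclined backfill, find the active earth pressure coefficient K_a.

K_a = cos β · (cos β − √(cos²β − cos²φ)) / (cos β + √(cos²β − cos²φ)).
cos β = 0.8415, cos φ = 0.7815, √(cos²β − cos²φ) = 0.3120.
K_a = 0.8415 × (0.8415 − 0.3120)/(0.8415 + 0.3120) = 0.3863.

0.386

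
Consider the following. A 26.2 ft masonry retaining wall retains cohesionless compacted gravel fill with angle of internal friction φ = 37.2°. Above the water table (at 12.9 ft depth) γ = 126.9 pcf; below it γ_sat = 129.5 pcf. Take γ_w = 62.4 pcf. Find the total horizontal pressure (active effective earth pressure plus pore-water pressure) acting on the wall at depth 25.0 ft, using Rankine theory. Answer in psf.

1360 psf

K_a = (1 − sin φ)/(1 + sin φ) = 0.2464.
γ' = 129.5 − 62.4 = 67.10 pcf.
Effective vertical stress at 25.0 ft: σ'_v = 126.9×12.9 + 67.10×12.1 = 2449 psf.
σ'_h = K_a σ'_v = 0.2464 × 2449 = 603.5 psf; u = γ_w × 12.1 = 755.0 psf.
Total σ_h = 603.5 + 755.0 = 1358 psf.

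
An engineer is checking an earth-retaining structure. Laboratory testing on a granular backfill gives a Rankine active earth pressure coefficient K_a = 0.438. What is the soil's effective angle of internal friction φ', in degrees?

23.0°

K_a = tan²(45° − φ/2) ⇒ 45° − φ/2 = arctan(√0.438) = 33.50°.
φ = 2(45° − 33.50°) = 23.01°.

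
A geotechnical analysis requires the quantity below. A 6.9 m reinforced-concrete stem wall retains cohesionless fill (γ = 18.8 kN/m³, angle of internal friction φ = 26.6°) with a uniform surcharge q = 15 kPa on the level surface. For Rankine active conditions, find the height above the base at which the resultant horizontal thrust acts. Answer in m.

2.52 m

K_a = 0.3814.
Triangular part P₁ = ½K_aγH² = 170.7 at H/3 = 2.300 m; rectangular part P₂ = K_a q H = 39.48 at H/2 = 3.450 m.
ȳ = (P₁·2.300 + P₂·3.450)/(P₁+P₂) = 2.516 m.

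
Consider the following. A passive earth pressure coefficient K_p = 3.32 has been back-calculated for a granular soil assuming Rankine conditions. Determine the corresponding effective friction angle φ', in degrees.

K_p = (1+sin φ)/(1−sin φ) ⇒ sin φ = (K_p − 1)/(K_p + 1) = 0.5370.
φ = arcsin(0.5370) = 32.48°.

32.5°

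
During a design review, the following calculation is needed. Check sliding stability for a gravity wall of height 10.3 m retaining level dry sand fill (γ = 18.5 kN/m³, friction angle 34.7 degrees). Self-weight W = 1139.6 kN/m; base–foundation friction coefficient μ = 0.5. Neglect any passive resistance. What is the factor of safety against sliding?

K_a = tan²(45° − 34.7°/2) = 0.2745.
P_a = ½K_aγH² = 0.5×0.2745×18.5×10.3² = 269.3 kN/m, acting at H/3 = 3.433 m above the base.
FS_sliding = μW / P_a = 0.5×1139.6 / 269.3 = 2.115.

2.12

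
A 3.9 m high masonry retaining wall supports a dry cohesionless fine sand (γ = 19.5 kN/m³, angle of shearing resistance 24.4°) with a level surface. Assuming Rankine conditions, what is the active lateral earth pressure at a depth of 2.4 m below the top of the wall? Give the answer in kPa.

K_a = (1 − sin φ)/(1 + sin φ) = 0.4153.
σ_h = K_a γ z = 0.4153 × 19.5 × 2.4 = 19.44 kPa.

19.4 kPa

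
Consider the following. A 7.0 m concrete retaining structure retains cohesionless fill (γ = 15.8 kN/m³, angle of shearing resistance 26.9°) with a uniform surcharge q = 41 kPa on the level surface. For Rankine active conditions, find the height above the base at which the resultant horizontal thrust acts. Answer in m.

2.83 m

K_a = 0.3770.
Triangular part P₁ = ½K_aγH² = 145.9 at H/3 = 2.333 m; rectangular part P₂ = K_a q H = 108.2 at H/2 = 3.500 m.
ȳ = (P₁·2.333 + P₂·3.500)/(P₁+P₂) = 2.830 m.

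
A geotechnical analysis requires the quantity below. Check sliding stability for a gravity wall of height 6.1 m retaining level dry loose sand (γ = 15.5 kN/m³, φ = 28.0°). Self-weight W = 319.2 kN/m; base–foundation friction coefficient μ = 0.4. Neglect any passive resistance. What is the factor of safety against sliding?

1.23

K_a = tan²(45° − 28.0°/2) = 0.3610.
P_a = ½K_aγH² = 0.5×0.3610×15.5×6.1² = 104.1 kN/m, acting at H/3 = 2.033 m above the base.
FS_sliding = μW / P_a = 0.4×319.2 / 104.1 = 1.226.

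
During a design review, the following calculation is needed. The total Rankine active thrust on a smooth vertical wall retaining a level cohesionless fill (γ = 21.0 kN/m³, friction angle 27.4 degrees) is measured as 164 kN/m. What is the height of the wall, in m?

6.50 m

K_a = 0.3697. P_a = ½ K_a γ H² ⇒ H = √(2P_a/(K_a γ)).
H = √(2×164/(0.3697×21.0)) = 6.500 m.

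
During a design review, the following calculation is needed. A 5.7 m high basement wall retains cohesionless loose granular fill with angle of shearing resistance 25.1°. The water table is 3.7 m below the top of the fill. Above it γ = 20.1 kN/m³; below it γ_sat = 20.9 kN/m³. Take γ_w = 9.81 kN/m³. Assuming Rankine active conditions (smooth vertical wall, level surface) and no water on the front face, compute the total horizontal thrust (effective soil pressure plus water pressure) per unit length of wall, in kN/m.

K_a = tan²(45° − φ/2) = 0.4043.
γ' = 20.9 − 9.81 = 11.09 kN/m³. Depth below WT = 2.0 m.
σ'_h at WT = K_a γ d_w = 30.07 kPa; at base = 30.07 + K_a γ' × 2.0 = 39.03 kPa.
P₁ (0–3.7 m) = ½×30.07×3.7 = 55.63. P₂ (3.7–5.7 m) = ½(30.07+39.03)×2.0 = 69.10.
P_w = ½ γ_w h₂² = 0.5×9.81×2.0² = 19.62. Total = 55.63+69.10+19.62 = 144.3 kN/m.

144 kN/m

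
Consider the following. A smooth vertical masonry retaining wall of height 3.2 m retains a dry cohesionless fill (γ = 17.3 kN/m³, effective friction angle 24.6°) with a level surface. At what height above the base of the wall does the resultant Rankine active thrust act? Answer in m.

1.07 m

K_a = 0.4121.
The pressure distribution is triangular, so the resultant acts at H/3 above the base = 3.2/3 = 1.067 m.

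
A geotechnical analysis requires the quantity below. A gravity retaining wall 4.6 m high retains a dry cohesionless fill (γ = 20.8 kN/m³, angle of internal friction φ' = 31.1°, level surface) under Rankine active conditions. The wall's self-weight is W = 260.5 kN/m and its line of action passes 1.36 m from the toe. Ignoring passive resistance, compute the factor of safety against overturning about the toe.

3.29

K_a = tan²(45° − 31.1°/2) = 0.3188.
P_a = ½K_aγH² = 0.5×0.3188×20.8×4.6² = 70.16 kN/m, acting at H/3 = 1.533 m above the base.
Overturning moment M_o = P_a × H/3 = 70.16 × 1.533 = 107.6.
Resisting moment M_r = W × 1.36 = 260.5 × 1.36 = 354.3.
FS_overturning = M_r/M_o = 354.3/107.6 = 3.293.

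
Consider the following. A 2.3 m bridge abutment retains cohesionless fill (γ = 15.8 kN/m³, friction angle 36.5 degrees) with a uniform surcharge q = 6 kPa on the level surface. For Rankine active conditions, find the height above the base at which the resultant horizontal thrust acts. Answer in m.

K_a = 0.2541.
Triangular part P₁ = ½K_aγH² = 10.62 at H/3 = 0.7667 m; rectangular part P₂ = K_a q H = 3.506 at H/2 = 1.150 m.
ȳ = (P₁·0.7667 + P₂·1.150)/(P₁+P₂) = 0.8618 m.

0.862 m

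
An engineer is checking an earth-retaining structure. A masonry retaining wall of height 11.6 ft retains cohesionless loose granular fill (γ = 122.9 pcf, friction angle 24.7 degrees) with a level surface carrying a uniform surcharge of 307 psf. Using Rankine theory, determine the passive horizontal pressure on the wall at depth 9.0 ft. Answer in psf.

3440 psf

K_p = (1 + sin φ)/(1 − sin φ) = 2.436.
σ_v = γz + q = 122.9 × 9.0 + 307 = 1413 psf.
σ_h = K_p σ_v = 2.436 × 1413 = 3442 psf.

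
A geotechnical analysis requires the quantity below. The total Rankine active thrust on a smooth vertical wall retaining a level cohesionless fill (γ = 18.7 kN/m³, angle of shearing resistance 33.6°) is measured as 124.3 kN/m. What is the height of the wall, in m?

6.80 m

K_a = 0.2875. P_a = ½ K_a γ H² ⇒ H = √(2P_a/(K_a γ)).
H = √(2×124.3/(0.2875×18.7)) = 6.800 m.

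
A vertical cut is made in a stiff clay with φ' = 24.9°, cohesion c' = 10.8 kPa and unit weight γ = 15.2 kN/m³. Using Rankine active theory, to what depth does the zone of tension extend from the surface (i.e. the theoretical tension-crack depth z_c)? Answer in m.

K_a = tan²(45° − 24.9°/2) = 0.4074; √K_a = 0.6383.
The active pressure is zero where K_a γ z = 2c√K_a, so z_c = 2c/(γ√K_a) = 2×10.8/(15.2×0.6383) = 2.226 m.

2.23 m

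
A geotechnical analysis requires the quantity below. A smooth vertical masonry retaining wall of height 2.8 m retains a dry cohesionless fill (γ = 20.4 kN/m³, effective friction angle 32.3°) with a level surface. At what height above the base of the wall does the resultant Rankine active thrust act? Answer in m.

K_a = 0.3035.
The pressure distribution is triangular, so the resultant acts at H/3 above the base = 2.8/3 = 0.9333 m.

0.933 m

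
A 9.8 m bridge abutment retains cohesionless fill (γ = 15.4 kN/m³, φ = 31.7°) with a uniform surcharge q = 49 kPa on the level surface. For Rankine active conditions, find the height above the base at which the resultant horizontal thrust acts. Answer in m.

K_a = 0.3111.
Triangular part P₁ = ½K_aγH² = 230.0 at H/3 = 3.267 m; rectangular part P₂ = K_a q H = 149.4 at H/2 = 4.900 m.
ȳ = (P₁·3.267 + P₂·4.900)/(P₁+P₂) = 3.910 m.

3.91 m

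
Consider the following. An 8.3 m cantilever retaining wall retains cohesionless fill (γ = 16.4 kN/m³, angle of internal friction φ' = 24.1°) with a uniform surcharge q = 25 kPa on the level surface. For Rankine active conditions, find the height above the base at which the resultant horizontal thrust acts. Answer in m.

K_a = 0.4201.
Triangular part P₁ = ½K_aγH² = 237.3 at H/3 = 2.767 m; rectangular part P₂ = K_a q H = 87.18 at H/2 = 4.150 m.
ȳ = (P₁·2.767 + P₂·4.150)/(P₁+P₂) = 3.138 m.

3.14 m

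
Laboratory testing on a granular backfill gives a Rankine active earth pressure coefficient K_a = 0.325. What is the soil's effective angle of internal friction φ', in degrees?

30.6°

K_a = tan²(45° − φ/2) ⇒ 45° − φ/2 = arctan(√0.325) = 29.69°.
φ = 2(45° − 29.69°) = 30.63°.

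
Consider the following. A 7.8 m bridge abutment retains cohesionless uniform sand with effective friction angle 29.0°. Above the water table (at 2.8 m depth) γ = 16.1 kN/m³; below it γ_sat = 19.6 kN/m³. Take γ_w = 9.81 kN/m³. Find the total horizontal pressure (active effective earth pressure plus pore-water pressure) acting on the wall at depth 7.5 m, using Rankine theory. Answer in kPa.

77.7 kPa

K_a = (1 − sin φ)/(1 + sin φ) = 0.3470.
γ' = 19.6 − 9.81 = 9.790 kN/m³.
Effective vertical stress at 7.5 m: σ'_v = 16.1×2.8 + 9.790×4.70 = 91.09 kPa.
σ'_h = K_a σ'_v = 0.3470 × 91.09 = 31.61 kPa; u = γ_w × 4.70 = 46.11 kPa.
Total σ_h = 31.61 + 46.11 = 77.71 kPa.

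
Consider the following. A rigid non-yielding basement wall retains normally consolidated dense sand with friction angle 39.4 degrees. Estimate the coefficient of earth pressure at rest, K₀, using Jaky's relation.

0.365

K₀ = 1 − sin φ' = 1 − sin 39.4° = 0.3653.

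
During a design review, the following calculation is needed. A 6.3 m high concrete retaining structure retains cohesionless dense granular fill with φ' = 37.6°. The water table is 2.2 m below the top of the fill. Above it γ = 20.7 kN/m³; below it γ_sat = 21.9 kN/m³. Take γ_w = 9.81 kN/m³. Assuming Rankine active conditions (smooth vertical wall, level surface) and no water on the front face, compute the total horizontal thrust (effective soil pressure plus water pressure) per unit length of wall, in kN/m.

K_a = tan²(45° − φ/2) = 0.2421.
γ' = 21.9 − 9.81 = 12.09 kN/m³. Depth below WT = 4.1 m.
σ'_h at WT = K_a γ d_w = 11.03 kPa; at base = 11.03 + K_a γ' × 4.1 = 23.03 kPa.
P₁ (0–2.2 m) = ½×11.03×2.2 = 12.13. P₂ (2.2–6.3 m) = ½(11.03+23.03)×4.1 = 69.81.
P_w = ½ γ_w h₂² = 0.5×9.81×4.1² = 82.45. Total = 12.13+69.81+82.45 = 164.4 kN/m.

164 kN/m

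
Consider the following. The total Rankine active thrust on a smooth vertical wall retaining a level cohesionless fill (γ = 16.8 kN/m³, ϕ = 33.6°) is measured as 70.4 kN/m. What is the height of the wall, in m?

5.40 m

K_a = 0.2875. P_a = ½ K_a γ H² ⇒ H = √(2P_a/(K_a γ)).
H = √(2×70.4/(0.2875×16.8)) = 5.399 m.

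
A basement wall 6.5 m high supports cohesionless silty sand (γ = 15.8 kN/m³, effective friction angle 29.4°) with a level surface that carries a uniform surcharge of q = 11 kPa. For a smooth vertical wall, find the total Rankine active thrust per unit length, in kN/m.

138 kN/m

K_a = tan²(45° − φ/2) = 0.3415.
Soil triangle: ½ K_a γ H² = 0.5×0.3415×15.8×6.5² = 114.0 kN/m.
Surcharge rectangle: K_a q H = 0.3415×11×6.5 = 24.41 kN/m.
Total = 114.0 + 24.41 = 138.4 kN/m.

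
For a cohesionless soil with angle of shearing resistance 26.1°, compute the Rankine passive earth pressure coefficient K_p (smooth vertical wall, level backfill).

2.57

K_p = (1 + sin φ)/(1 − sin φ) = tan²(45° + 26.1°/2) = 2.571.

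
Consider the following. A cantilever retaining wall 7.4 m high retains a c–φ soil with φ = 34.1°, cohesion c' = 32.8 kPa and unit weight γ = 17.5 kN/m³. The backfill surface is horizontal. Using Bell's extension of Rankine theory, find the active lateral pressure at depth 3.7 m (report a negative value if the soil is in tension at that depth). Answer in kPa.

K_a = (1 − sin φ)/(1 + sin φ) = 0.2815.
σ_a = K_a γ z − 2c√K_a = 0.2815×17.5×3.7 − 2×32.8×0.5306 = -16.58 kPa.

-16.6 kPa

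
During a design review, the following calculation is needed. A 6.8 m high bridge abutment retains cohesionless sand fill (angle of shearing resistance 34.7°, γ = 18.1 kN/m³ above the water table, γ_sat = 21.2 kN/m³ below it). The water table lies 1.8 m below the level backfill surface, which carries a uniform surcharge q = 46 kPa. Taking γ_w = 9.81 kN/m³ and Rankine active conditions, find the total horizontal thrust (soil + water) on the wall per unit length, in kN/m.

K_a = tan²(45° − φ/2) = 0.2745.
γ' = 21.2 − 9.81 = 11.39 kN/m³. h₂ = H − d_w = 5.0 m.
σ'_h: at surface K_a·q = 12.63; at WT K_a(q+γd_w) = 21.57; at base K_a(q+γd_w+γ'h₂) = 37.20 kPa.
P₁ = ½(12.63+21.57)×1.8 = 30.77; P₂ = ½(21.57+37.20)×5.0 = 146.9; P_w = ½γ_w h₂² = 122.6.
Total = 30.77+146.9+122.6 = 300.3 kN/m.

300 kN/m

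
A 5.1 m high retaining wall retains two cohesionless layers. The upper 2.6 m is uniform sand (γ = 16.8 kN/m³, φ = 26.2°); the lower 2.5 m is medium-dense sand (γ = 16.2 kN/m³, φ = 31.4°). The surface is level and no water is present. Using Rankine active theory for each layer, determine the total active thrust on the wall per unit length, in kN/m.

K_a1 = tan²(45°−26.2°/2) = 0.3874; K_a2 = tan²(45°−31.4°/2) = 0.3149.
Layer 1: σ at base = K_a1 γ₁ h₁ = 16.92 kPa; P₁ = ½×16.92×2.6 = 22.00.
Layer 2: σ_v at top = γ₁h₁ = 43.68; σ_h top = K_a2×43.68 = 13.76; σ_h base = K_a2×(43.68+16.2×2.5) = 26.51.
P₂ = ½(13.76+26.51)×2.5 = 50.33. Total P_a = 22.00+50.33 = 72.33 kN/m.

72.3 kN/m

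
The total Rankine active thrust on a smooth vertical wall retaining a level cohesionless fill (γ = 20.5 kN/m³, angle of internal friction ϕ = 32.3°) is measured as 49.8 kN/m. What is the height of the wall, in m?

K_a = 0.3035. P_a = ½ K_a γ H² ⇒ H = √(2P_a/(K_a γ)).
H = √(2×49.8/(0.3035×20.5)) = 4.001 m.

4.00 m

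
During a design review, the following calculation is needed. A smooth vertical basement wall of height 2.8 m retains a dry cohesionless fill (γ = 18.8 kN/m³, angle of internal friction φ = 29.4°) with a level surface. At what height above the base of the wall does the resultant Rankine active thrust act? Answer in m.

0.933 m

K_a = 0.3415.
The pressure distribution is triangular, so the resultant acts at H/3 above the base = 2.8/3 = 0.9333 m.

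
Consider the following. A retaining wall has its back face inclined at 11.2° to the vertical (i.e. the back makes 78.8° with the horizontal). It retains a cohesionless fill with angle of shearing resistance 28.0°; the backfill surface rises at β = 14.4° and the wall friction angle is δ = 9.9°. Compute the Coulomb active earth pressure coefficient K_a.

0.525

K_a = sin²(α+φ) / [sin²α · sin(α−δ) · (1 + √{sin(φ+δ)sin(φ−β) / (sin(α−δ)sin(α+β))})²].
With α = 78.8°, φ = 28.0°, δ = 9.9°, β = 14.4°: K_a = 0.5255.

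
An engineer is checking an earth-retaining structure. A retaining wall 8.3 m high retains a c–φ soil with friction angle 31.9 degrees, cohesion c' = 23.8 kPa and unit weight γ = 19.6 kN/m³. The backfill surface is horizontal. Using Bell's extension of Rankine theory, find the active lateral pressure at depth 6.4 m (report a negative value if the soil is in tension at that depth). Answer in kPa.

K_a = (1 − sin φ)/(1 + sin φ) = 0.3085.
σ_a = K_a γ z − 2c√K_a = 0.3085×19.6×6.4 − 2×23.8×0.5555 = 12.26 kPa.

12.3 kPa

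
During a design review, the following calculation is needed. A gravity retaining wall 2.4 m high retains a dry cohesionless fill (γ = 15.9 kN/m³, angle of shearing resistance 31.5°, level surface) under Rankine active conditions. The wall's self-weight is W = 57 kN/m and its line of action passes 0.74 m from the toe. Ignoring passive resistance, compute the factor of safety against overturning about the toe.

K_a = tan²(45° − 31.5°/2) = 0.3136.
P_a = ½K_aγH² = 0.5×0.3136×15.9×2.4² = 14.36 kN/m, acting at H/3 = 0.8000 m above the base.
Overturning moment M_o = P_a × H/3 = 14.36 × 0.8000 = 11.49.
Resisting moment M_r = W × 0.74 = 57 × 0.74 = 42.18.
FS_overturning = M_r/M_o = 42.18/11.49 = 3.671.

3.67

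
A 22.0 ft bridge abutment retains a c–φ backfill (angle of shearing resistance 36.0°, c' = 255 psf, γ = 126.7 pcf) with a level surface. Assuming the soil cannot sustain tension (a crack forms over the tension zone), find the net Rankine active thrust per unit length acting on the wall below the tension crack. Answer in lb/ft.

3270 lb/ft

K_a = 0.2596; √K_a = 0.5095.
Tension-crack depth z_c = 2c/(γ√K_a) = 2×255/(126.7×0.5095) = 7.900 ft.
σ_a at base = K_a γ H − 2c√K_a = 0.2596×126.7×22.0 − 2×255×0.5095 = 463.8 psf.
P_a = ½ × 463.8 × (H − z_c) = 0.5×463.8×14.10 = 3270 lb/ft.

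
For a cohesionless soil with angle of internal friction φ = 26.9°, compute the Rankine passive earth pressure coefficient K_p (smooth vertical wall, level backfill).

2.65

K_p = (1 + sin φ)/(1 − sin φ) = tan²(45° + 26.9°/2) = 2.653.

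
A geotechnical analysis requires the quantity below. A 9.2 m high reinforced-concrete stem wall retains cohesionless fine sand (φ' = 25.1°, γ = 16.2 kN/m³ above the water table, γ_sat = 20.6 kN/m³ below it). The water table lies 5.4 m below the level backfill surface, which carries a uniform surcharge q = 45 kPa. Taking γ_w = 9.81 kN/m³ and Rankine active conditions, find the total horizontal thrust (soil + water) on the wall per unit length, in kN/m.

K_a = tan²(45° − φ/2) = 0.4043.
γ' = 20.6 − 9.81 = 10.79 kN/m³. h₂ = H − d_w = 3.8 m.
σ'_h: at surface K_a·q = 18.19; at WT K_a(q+γd_w) = 53.56; at base K_a(q+γd_w+γ'h₂) = 70.14 kPa.
P₁ = ½(18.19+53.56)×5.4 = 193.7; P₂ = ½(53.56+70.14)×3.8 = 235.0; P_w = ½γ_w h₂² = 70.83.
Total = 193.7+235.0+70.83 = 499.6 kN/m.

500 kN/m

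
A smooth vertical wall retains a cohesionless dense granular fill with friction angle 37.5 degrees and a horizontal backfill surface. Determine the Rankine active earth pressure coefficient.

0.243

K_a = tan²(45° − φ/2) = tan²(26.25°) = 0.2432.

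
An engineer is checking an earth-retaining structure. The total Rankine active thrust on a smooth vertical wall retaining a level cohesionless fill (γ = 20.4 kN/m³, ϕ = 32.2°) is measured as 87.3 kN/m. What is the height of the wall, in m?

5.30 m

K_a = 0.3047. P_a = ½ K_a γ H² ⇒ H = √(2P_a/(K_a γ)).
H = √(2×87.3/(0.3047×20.4)) = 5.300 m.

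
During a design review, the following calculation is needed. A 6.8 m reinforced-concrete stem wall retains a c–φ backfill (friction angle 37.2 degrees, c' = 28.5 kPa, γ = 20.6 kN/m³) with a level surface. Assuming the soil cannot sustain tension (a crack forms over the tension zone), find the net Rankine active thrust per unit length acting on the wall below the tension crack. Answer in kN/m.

K_a = 0.2464; √K_a = 0.4964.
Tension-crack depth z_c = 2c/(γ√K_a) = 2×28.5/(20.6×0.4964) = 5.574 m.
σ_a at base = K_a γ H − 2c√K_a = 0.2464×20.6×6.8 − 2×28.5×0.4964 = 6.223 kPa.
P_a = ½ × 6.223 × (H − z_c) = 0.5×6.223×1.226 = 3.815 kN/m.

3.81 kN/m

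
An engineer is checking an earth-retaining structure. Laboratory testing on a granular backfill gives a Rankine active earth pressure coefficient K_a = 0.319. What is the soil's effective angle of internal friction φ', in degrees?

31.1°

K_a = tan²(45° − φ/2) ⇒ 45° − φ/2 = arctan(√0.319) = 29.46°.
φ = 2(45° − 29.46°) = 31.08°.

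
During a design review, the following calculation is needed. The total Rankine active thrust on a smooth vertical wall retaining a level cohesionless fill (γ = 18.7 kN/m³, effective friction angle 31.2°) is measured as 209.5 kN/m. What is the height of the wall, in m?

8.40 m

K_a = 0.3175. P_a = ½ K_a γ H² ⇒ H = √(2P_a/(K_a γ)).
H = √(2×209.5/(0.3175×18.7)) = 8.401 m.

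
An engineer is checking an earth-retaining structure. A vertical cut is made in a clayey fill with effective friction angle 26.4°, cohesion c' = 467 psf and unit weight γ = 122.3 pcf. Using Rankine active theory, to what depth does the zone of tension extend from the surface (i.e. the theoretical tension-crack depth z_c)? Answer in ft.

K_a = tan²(45° − 26.4°/2) = 0.3844; √K_a = 0.6200.
The active pressure is zero where K_a γ z = 2c√K_a, so z_c = 2c/(γ√K_a) = 2×467/(122.3×0.6200) = 12.32 ft.

12.3 ft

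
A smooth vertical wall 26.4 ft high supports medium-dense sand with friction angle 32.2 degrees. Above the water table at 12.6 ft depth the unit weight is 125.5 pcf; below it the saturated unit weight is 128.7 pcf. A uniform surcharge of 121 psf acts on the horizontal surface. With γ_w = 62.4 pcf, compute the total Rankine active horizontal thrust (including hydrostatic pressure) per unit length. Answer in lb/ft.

K_a = tan²(45° − φ/2) = 0.3047.
γ' = 128.7 − 62.4 = 66.30 pcf. h₂ = H − d_w = 13.8 ft.
σ'_h: at surface K_a·q = 36.87; at WT K_a(q+γd_w) = 518.8; at base K_a(q+γd_w+γ'h₂) = 797.6 psf.
P₁ = ½(36.87+518.8)×12.6 = 3500; P₂ = ½(518.8+797.6)×13.8 = 9083; P_w = ½γ_w h₂² = 5942.
Total = 3500+9083+5942 = 18520 lb/ft.

18500 lb/ft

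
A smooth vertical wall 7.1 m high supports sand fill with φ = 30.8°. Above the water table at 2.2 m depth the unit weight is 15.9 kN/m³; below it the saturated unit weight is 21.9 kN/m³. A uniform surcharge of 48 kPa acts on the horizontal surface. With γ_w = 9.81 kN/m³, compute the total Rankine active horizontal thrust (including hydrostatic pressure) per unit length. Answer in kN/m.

K_a = tan²(45° − φ/2) = 0.3227.
γ' = 21.9 − 9.81 = 12.09 kN/m³. h₂ = H − d_w = 4.9 m.
σ'_h: at surface K_a·q = 15.49; at WT K_a(q+γd_w) = 26.78; at base K_a(q+γd_w+γ'h₂) = 45.90 kPa.
P₁ = ½(15.49+26.78)×2.2 = 46.50; P₂ = ½(26.78+45.90)×4.9 = 178.1; P_w = ½γ_w h₂² = 117.8.
Total = 46.50+178.1+117.8 = 342.3 kN/m.

342 kN/m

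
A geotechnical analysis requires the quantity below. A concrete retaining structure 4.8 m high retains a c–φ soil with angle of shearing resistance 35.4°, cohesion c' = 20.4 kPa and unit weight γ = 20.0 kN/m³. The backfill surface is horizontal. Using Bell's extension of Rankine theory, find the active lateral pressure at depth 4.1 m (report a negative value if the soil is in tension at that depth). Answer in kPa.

K_a = (1 − sin φ)/(1 + sin φ) = 0.2664.
σ_a = K_a γ z − 2c√K_a = 0.2664×20.0×4.1 − 2×20.4×0.5161 = 0.7863 kPa.

0.786 kPa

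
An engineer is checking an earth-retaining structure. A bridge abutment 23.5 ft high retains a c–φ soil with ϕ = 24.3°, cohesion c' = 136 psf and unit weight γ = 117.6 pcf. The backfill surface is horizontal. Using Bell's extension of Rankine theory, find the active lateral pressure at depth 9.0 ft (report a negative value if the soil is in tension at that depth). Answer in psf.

K_a = (1 − sin φ)/(1 + sin φ) = 0.4169.
σ_a = K_a γ z − 2c√K_a = 0.4169×117.6×9.0 − 2×136×0.6457 = 265.6 psf.

266 psf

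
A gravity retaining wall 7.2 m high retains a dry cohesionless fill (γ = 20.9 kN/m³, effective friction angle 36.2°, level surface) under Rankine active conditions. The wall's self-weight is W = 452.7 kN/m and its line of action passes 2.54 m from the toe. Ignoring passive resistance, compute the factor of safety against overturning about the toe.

3.44

K_a = tan²(45° − 36.2°/2) = 0.2574.
P_a = ½K_aγH² = 0.5×0.2574×20.9×7.2² = 139.4 kN/m, acting at H/3 = 2.400 m above the base.
Overturning moment M_o = P_a × H/3 = 139.4 × 2.400 = 334.6.
Resisting moment M_r = W × 2.54 = 452.7 × 2.54 = 1150.
FS_overturning = M_r/M_o = 1150/334.6 = 3.436.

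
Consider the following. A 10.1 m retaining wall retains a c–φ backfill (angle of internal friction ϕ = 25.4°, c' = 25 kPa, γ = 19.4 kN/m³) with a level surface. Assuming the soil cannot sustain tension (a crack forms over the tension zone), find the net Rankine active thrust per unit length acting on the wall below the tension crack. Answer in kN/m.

141 kN/m

K_a = 0.3996; √K_a = 0.6322.
Tension-crack depth z_c = 2c/(γ√K_a) = 2×25/(19.4×0.6322) = 4.077 m.
σ_a at base = K_a γ H − 2c√K_a = 0.3996×19.4×10.1 − 2×25×0.6322 = 46.70 kPa.
P_a = ½ × 46.70 × (H − z_c) = 0.5×46.70×6.023 = 140.6 kN/m.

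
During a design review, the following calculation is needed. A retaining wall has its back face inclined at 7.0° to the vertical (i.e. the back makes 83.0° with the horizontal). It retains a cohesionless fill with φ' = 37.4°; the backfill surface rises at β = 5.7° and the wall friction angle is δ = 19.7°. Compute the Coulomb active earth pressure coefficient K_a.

K_a = sin²(α+φ) / [sin²α · sin(α−δ) · (1 + √{sin(φ+δ)sin(φ−β) / (sin(α−δ)sin(α+β))})²].
With α = 83.0°, φ = 37.4°, δ = 19.7°, β = 5.7°: K_a = 0.2915.

0.292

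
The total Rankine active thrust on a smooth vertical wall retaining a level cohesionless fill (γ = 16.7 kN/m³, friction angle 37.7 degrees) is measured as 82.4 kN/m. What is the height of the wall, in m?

6.40 m

K_a = 0.2411. P_a = ½ K_a γ H² ⇒ H = √(2P_a/(K_a γ)).
H = √(2×82.4/(0.2411×16.7)) = 6.398 m.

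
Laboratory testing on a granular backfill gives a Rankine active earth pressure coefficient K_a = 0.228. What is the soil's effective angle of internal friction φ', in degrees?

39.0°

K_a = tan²(45° − φ/2) ⇒ 45° − φ/2 = arctan(√0.228) = 25.52°.
φ = 2(45° − 25.52°) = 38.95°.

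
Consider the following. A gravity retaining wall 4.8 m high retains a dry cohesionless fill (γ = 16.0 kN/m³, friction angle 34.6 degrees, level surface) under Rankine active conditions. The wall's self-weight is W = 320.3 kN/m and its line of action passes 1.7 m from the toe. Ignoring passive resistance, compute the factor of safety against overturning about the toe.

K_a = tan²(45° − 34.6°/2) = 0.2756.
P_a = ½K_aγH² = 0.5×0.2756×16.0×4.8² = 50.81 kN/m, acting at H/3 = 1.600 m above the base.
Overturning moment M_o = P_a × H/3 = 50.81 × 1.600 = 81.29.
Resisting moment M_r = W × 1.7 = 320.3 × 1.7 = 544.5.
FS_overturning = M_r/M_o = 544.5/81.29 = 6.698.

6.70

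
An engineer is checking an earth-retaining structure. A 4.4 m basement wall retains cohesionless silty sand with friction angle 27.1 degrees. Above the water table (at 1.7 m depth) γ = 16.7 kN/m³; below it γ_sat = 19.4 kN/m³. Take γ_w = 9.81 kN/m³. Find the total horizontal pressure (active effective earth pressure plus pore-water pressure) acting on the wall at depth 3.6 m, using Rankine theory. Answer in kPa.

K_a = (1 − sin φ)/(1 + sin φ) = 0.3741.
γ' = 19.4 − 9.81 = 9.590 kN/m³.
Effective vertical stress at 3.6 m: σ'_v = 16.7×1.7 + 9.590×1.90 = 46.61 kPa.
σ'_h = K_a σ'_v = 0.3741 × 46.61 = 17.44 kPa; u = γ_w × 1.90 = 18.64 kPa.
Total σ_h = 17.44 + 18.64 = 36.07 kPa.

36.1 kPa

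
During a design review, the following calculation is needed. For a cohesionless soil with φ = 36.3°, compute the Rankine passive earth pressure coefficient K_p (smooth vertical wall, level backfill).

K_p = (1 + sin φ)/(1 − sin φ) = tan²(45° + 36.3°/2) = 3.902.

3.90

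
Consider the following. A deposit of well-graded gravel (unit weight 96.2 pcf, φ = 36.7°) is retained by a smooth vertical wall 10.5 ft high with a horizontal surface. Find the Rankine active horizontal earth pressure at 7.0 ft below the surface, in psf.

170 psf

K_a = (1 − sin φ)/(1 + sin φ) = 0.2519.
σ_h = K_a γ z = 0.2519 × 96.2 × 7.0 = 169.6 psf.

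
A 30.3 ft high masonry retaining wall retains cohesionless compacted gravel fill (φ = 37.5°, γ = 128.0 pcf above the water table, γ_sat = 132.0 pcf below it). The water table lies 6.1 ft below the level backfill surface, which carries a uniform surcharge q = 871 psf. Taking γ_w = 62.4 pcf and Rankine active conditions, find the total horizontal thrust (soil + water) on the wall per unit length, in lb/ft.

K_a = tan²(45° − φ/2) = 0.2432.
γ' = 132.0 − 62.4 = 69.60 pcf. h₂ = H − d_w = 24.2 ft.
σ'_h: at surface K_a·q = 211.8; at WT K_a(q+γd_w) = 401.7; at base K_a(q+γd_w+γ'h₂) = 811.3 psf.
P₁ = ½(211.8+401.7)×6.1 = 1871; P₂ = ½(401.7+811.3)×24.2 = 14680; P_w = ½γ_w h₂² = 18270.
Total = 1871+14680+18270 = 34820 lb/ft.

34800 lb/ft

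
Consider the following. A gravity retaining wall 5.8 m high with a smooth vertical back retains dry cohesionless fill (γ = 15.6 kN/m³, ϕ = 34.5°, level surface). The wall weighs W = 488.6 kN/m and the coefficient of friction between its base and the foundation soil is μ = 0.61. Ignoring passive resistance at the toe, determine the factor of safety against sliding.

4.10

K_a = tan²(45° − 34.5°/2) = 0.2768.
P_a = ½K_aγH² = 0.5×0.2768×15.6×5.8² = 72.63 kN/m, acting at H/3 = 1.933 m above the base.
FS_sliding = μW / P_a = 0.61×488.6 / 72.63 = 4.103.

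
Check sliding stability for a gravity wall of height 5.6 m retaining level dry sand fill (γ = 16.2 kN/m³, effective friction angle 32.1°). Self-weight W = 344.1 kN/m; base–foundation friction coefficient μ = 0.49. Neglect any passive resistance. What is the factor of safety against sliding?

K_a = tan²(45° − 32.1°/2) = 0.3060.
P_a = ½K_aγH² = 0.5×0.3060×16.2×5.6² = 77.73 kN/m, acting at H/3 = 1.867 m above the base.
FS_sliding = μW / P_a = 0.49×344.1 / 77.73 = 2.169.

2.17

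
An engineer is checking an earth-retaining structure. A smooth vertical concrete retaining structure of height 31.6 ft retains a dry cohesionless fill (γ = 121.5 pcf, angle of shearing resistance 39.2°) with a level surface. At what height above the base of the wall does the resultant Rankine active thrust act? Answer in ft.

K_a = 0.2255.
The pressure distribution is triangular, so the resultant acts at H/3 above the base = 31.6/3 = 10.53 ft.

10.5 ft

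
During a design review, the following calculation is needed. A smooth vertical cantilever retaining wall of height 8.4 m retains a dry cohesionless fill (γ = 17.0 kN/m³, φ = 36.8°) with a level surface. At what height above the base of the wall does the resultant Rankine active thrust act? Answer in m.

K_a = 0.2508.
The pressure distribution is triangular, so the resultant acts at H/3 above the base = 8.4/3 = 2.800 m.

2.80 m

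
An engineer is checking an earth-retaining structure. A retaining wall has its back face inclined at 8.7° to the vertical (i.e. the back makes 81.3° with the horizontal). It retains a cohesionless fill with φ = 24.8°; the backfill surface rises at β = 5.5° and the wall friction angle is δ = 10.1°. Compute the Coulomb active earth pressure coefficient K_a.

K_a = sin²(α+φ) / [sin²α · sin(α−δ) · (1 + √{sin(φ+δ)sin(φ−β) / (sin(α−δ)sin(α+β))})²].
With α = 81.3°, φ = 24.8°, δ = 10.1°, β = 5.5°: K_a = 0.4764.

0.476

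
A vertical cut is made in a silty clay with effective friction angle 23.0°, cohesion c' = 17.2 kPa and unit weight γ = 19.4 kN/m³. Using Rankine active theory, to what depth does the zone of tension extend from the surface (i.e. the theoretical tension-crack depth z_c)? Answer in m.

K_a = tan²(45° − 23.0°/2) = 0.4381; √K_a = 0.6619.
The active pressure is zero where K_a γ z = 2c√K_a, so z_c = 2c/(γ√K_a) = 2×17.2/(19.4×0.6619) = 2.679 m.

2.68 m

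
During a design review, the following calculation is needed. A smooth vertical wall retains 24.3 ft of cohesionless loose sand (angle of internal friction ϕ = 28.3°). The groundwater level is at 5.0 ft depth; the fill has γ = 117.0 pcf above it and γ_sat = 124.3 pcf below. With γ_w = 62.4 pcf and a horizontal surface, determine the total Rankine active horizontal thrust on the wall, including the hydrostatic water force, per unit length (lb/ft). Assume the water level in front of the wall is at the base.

20300 lb/ft

K_a = tan²(45° − φ/2) = 0.3568.
γ' = 124.3 − 62.4 = 61.90 pcf. Depth below WT = 19.3 ft.
σ'_h at WT = K_a γ d_w = 208.7 psf; at base = 208.7 + K_a γ' × 19.3 = 634.9 psf.
P₁ (0–5.0 ft) = ½×208.7×5.0 = 521.8. P₂ (5.0–24.3 ft) = ½(208.7+634.9)×19.3 = 8141.
P_w = ½ γ_w h₂² = 0.5×62.4×19.3² = 11620. Total = 521.8+8141+11620 = 20280 lb/ft.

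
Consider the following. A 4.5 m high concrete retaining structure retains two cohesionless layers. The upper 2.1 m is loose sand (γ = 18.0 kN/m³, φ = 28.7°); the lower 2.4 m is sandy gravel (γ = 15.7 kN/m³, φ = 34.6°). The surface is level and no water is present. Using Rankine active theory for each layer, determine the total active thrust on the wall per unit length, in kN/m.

K_a1 = tan²(45°−28.7°/2) = 0.3511; K_a2 = tan²(45°−34.6°/2) = 0.2756.
Layer 1: σ at base = K_a1 γ₁ h₁ = 13.27 kPa; P₁ = ½×13.27×2.1 = 13.94.
Layer 2: σ_v at top = γ₁h₁ = 37.80; σ_h top = K_a2×37.80 = 10.42; σ_h base = K_a2×(37.80+15.7×2.4) = 20.81.
P₂ = ½(10.42+20.81)×2.4 = 37.47. Total P_a = 13.94+37.47 = 51.41 kN/m.

51.4 kN/m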